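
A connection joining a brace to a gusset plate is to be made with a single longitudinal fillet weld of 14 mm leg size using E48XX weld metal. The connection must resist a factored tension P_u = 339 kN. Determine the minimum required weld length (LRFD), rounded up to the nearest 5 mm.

L = 160 mm

E48XX → F_EXX = 480 MPa.
Throat t_e = 0.707 × 14 = 9.898 mm.
φr_n = 0.75 × 0.6 × 480 × 9.898 × 10⁻³ = 2.138 kN/mm.
L_req = P_u / φr_n = 339 / 2.138 = 158.6 mm total.
Round up → use L = 160 mm.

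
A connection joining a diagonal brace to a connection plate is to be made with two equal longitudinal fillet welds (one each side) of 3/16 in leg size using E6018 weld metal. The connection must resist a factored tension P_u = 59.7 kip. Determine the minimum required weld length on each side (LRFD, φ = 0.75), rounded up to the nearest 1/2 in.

E60XX → F_EXX = 60 ksi.
Throat t_e = 0.707 × 0.1875 = 0.1326 in.
φr_n = 0.75 × 0.6 × 60 × 0.1326 = 3.579 kip/in.
L_req = P_u / φr_n = 59.7 / 3.579 = 16.68 in total.
Per side: 16.68 / 2 = 8.34 in.
Round up → use L = 8.5 in on each side.

L = 8.5 in on each side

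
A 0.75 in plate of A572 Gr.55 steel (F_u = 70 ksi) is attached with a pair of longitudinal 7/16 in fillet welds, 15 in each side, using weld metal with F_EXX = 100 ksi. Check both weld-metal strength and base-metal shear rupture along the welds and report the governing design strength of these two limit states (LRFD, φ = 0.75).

t_e = 0.707 × 0.4375 = 0.3093 in; L = 30 in.
Weld metal: φR_n = 0.75 × 0.6 × 100 × 0.3093 × 30 = 417.6 kips.
Base metal (shear rupture): φR_n = 0.75 × 0.6 × 70 × 0.75 × 30 = 708.8 kips.
Governing: weld metal.

φR_n ≈ 418 kips (weld metal governs)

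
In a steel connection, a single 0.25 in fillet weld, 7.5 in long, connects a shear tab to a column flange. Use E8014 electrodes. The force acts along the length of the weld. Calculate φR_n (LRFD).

φR_n ≈ 47.7 kip

E80XX → F_EXX = 80 ksi.
Effective throat t_e = 0.707 × 0.25 = 0.1767 in.
Total length L = 7.5 in; A_we = 0.1767 × 7.5 = 1.326 in².
F_nw = 0.6 F_EXX = 0.6 × 80 = 48 ksi.
φR_n = 0.75 × 48 × 1.326 = 47.72 kip.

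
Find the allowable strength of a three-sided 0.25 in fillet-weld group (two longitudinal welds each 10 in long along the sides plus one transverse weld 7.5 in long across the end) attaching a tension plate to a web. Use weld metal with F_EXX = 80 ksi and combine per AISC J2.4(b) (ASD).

R_n/Ω ≈ 120 kips

t_e = 0.707 × 0.25 = 0.1767 in.
R_nwl = 0.6 × 80 × 0.1767 × 20 = 169.7 kips (longitudinal, 2 welds).
R_nwt = 0.6 × 80 × 0.1767 × 7.5 = 63.63 kips (transverse, base value).
(i) R_nwl + R_nwt = 233.3 kips; (ii) 0.85 R_nwl + 1.5 R_nwt = 239.7 kips.
R_n = max = 239.7 kips [governs: (ii)]; R_n/Ω = 119.8 kips.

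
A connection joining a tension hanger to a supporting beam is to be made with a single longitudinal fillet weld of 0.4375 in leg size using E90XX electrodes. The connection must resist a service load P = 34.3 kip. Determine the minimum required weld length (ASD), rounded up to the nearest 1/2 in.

E90XX → F_EXX = 90 ksi.
Throat t_e = 0.707 × 0.4375 = 0.3093 in.
r_n/Ω = (0.6 × 90 × 0.3093) / 2.0 = 8.351 kip/in.
L_req = P / (r_n/Ω) = 34.3 / 8.351 = 4.107 in total.
Round up → use L = 4.5 in.

L = 4.5 in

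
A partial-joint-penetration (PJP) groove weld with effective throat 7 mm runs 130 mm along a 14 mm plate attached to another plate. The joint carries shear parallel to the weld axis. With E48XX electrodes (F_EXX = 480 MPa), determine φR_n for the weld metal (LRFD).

Effective throat (given) t_e = 7 mm.
A_we = 7 × 130 = 910 mm².
F_nw = 0.6 F_EXX = 288 MPa.
φR_n = 0.75 × 288 × 910 × 10⁻³ = 196.6 kN.

φR_n ≈ 197 kN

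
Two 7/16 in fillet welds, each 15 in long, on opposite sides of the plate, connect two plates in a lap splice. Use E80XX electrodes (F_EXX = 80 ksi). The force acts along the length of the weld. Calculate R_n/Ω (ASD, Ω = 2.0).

R_n/Ω ≈ 223 kips

Effective throat t_e = 0.707 × 0.4375 = 0.3093 in.
Total length L = 30 in; A_we = 0.3093 × 30 = 9.279 in².
F_nw = 0.6 F_EXX = 0.6 × 80 = 48 ksi.
R_n = 48 × 9.279 = 445.4 kips; R_n/Ω = 445.4/2.0 = 222.7 kips.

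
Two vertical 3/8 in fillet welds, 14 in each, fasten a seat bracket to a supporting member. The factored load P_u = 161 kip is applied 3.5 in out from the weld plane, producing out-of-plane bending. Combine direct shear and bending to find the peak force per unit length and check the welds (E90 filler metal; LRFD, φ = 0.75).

E90XX → F_EXX = 90 ksi.
L_w = 2 × 14 = 28 in; section modulus (unit throat) S = 2 × L²/6 = 65.33 in².
Direct shear f_v = P/L_w = 161/28 = 5.75 kip/in.
Moment M = P × e = 161 × 3.5 = 563.5 kip·in; bending f_b = M/S = 8.625 kip/in.
f_max = √(f_v² + f_b²) = √(5.75² + 8.625²) = 10.37 kip/in.
φr_n = 0.75 × 0.6 × 90 × (0.707 × 0.375) = 10.74 kip/in → adequate.

f_max ≈ 10.4 kip/in; adequate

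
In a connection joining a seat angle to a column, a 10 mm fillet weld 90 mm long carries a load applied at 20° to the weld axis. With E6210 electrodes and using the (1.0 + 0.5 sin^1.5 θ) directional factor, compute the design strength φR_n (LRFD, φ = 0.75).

E62XX → F_EXX = 620 MPa.
t_e = 0.707 × 10 = 7.07 mm; A_we = 7.07 × 90 = 636.3 mm².
Directional factor: 1.0 + 0.5 sin^1.5(20°) = 1.1.
F_nw = 0.6 × 620 × 1.1 = 409.2 MPa.
φR_n = 0.75 × 409.2 × 636.3 × 10⁻³ = 195.3 kN.

φR_n ≈ 195 kN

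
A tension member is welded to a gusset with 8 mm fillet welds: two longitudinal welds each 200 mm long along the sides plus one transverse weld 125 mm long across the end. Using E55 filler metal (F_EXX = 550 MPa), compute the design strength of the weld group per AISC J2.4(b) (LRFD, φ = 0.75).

t_e = 0.707 × 8 = 5.656 mm.
R_nwl = 0.6 × 550 × 5.656 × 400 × 10⁻³ = 746.6 kN (longitudinal, 2 welds).
R_nwt = 0.6 × 550 × 5.656 × 125 × 10⁻³ = 233.3 kN (transverse, base value).
(i) R_nwl + R_nwt = 979.9 kN; (ii) 0.85 R_nwl + 1.5 R_nwt = 984.6 kN.
R_n = max = 984.6 kN [governs: (ii)]; φR_n = 738.4 kN.

φR_n ≈ 738 kN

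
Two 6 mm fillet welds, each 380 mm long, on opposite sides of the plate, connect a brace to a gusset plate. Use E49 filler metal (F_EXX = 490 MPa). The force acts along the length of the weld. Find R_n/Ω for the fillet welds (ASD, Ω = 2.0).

Effective throat t_e = 0.707 × 6 = 4.242 mm.
Total length L = 760 mm; A_we = 4.242 × 760 = 3224 mm².
F_nw = 0.6 F_EXX = 0.6 × 490 = 294 MPa.
R_n = 294 × 3224 × 10⁻³ = 947.8 kN; R_n/Ω = 947.8/2.0 = 473.9 kN.

R_n/Ω ≈ 474 kN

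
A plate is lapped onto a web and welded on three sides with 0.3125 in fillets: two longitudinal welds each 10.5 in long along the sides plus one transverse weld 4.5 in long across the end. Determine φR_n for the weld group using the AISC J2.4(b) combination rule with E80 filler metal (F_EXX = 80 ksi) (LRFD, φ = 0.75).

φR_n ≈ 203 kips

t_e = 0.707 × 0.3125 = 0.2209 in.
R_nwl = 0.6 × 80 × 0.2209 × 21 = 222.7 kips (longitudinal, 2 welds).
R_nwt = 0.6 × 80 × 0.2209 × 4.5 = 47.72 kips (transverse, base value).
(i) R_nwl + R_nwt = 270.4 kips; (ii) 0.85 R_nwl + 1.5 R_nwt = 260.9 kips.
R_n = max = 270.4 kips [governs: (i)]; φR_n = 202.8 kips.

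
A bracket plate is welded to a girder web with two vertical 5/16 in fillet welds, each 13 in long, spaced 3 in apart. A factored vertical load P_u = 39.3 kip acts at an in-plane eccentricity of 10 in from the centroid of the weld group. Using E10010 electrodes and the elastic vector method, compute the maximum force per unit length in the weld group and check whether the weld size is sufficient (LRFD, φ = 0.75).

E100XX → F_EXX = 100 ksi.
Total weld length L_w = 26 in. Treat welds as unit-width lines.
Polar moment about centroid: J = 2[d³/12 + d(b/2)²] = 2[13³/12 + 13×1.5²] = 424.7 in³.
Direct shear f_v = P/L_w = 39.3 / 26 = 1.512 kip/in (vertical).
Torsion M = P·e = 39.3 × 10 = 393 kip·in.
Critical point at (x, y) = (1.5, 6.5) from centroid. f_tx = M·y/J = 6.015 kip/in; f_ty = M·x/J = 1.388 kip/in.
Resultant f_max = √[f_tx² + (f_v + f_ty)²] = √[6.015² + (1.512 + 1.388)²] = 6.678 kip/in.
Capacity per unit length: φr_n = 0.75 × 0.6 × 100 × (0.707 × 0.3125) = 9.942 kip/in.
6.678 ≤ 9.942 → adequate.

f_max ≈ 6.68 kip/in; adequate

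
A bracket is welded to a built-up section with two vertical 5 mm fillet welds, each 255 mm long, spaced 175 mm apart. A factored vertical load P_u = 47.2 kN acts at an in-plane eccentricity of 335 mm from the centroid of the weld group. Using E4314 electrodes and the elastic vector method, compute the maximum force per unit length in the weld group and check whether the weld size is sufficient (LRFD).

E43XX → F_EXX = 430 MPa.
Total weld length L_w = 510 mm. Treat welds as unit-width lines.
Polar moment about centroid: J = 2[d³/12 + d(b/2)²] = 2[255³/12 + 255×87.5²] = 6668000 mm³.
Direct shear f_v = P/L_w = 47.2×10³ / 510 = 92.55 N/mm (vertical).
Torsion M = P·e = 47.2×10³ × 335 = 15812000 N·mm.
Critical point at (x, y) = (87.5, 127.5) from centroid. f_tx = M·y/J = 302.3 N/mm; f_ty = M·x/J = 207.5 N/mm.
Resultant f_max = √[f_tx² + (f_v + f_ty)²] = √[302.3² + (92.55 + 207.5)²] = 425.9 N/mm.
Capacity per unit length: φr_n = 0.75 × 0.6 × 430 × (0.707 × 5) = 684 N/mm.
425.9 ≤ 684 → adequate.

f_max ≈ 426 N/mm; adequate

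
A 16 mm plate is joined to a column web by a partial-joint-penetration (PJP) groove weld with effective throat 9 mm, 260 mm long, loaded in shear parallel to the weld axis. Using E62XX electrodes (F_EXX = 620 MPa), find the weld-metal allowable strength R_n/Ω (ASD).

R_n/Ω ≈ 435 kN

Effective throat (given) t_e = 9 mm.
A_we = 9 × 260 = 2340 mm².
F_nw = 0.6 F_EXX = 372 MPa.
R_n/Ω = (372 × 2340) / 2.0 × 10⁻³ = 435.2 kN.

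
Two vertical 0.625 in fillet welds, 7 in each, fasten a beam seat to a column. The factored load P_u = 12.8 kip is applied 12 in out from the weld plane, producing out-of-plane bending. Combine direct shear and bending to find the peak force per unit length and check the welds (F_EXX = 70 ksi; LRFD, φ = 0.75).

L_w = 2 × 7 = 14 in; section modulus (unit throat) S = 2 × L²/6 = 16.33 in².
Direct shear f_v = P/L_w = 12.8/14 = 0.9143 kip/in.
Moment M = P × e = 12.8 × 12 = 153.6 kip·in; bending f_b = M/S = 9.404 kip/in.
f_max = √(f_v² + f_b²) = √(0.9143² + 9.404²) = 9.448 kip/in.
φr_n = 0.75 × 0.6 × 70 × (0.707 × 0.625) = 13.92 kip/in → adequate.

f_max ≈ 9.45 kip/in; adequate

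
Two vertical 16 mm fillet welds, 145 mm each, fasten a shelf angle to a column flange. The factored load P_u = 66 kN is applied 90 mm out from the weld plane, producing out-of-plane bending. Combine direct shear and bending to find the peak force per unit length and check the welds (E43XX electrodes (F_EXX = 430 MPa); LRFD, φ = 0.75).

L_w = 2 × 145 = 290 mm; section modulus (unit throat) S = 2 × L²/6 = 7008 mm².
Direct shear f_v = P/L_w = 66×10³/290 = 227.6 N/mm.
Moment M = P × e = 66×10³ × 90 = 5940000 N·mm; bending f_b = M/S = 847.6 N/mm.
f_max = √(f_v² + f_b²) = √(227.6² + 847.6²) = 877.6 N/mm.
φr_n = 0.75 × 0.6 × 430 × (0.707 × 16) = 2189 N/mm → adequate.

f_max ≈ 878 N/mm; adequate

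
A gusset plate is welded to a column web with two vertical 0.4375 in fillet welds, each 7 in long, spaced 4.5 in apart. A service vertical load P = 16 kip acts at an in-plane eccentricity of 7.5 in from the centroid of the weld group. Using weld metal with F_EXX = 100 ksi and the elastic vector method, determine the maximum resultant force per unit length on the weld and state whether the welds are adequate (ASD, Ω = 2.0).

f_max ≈ 4.62 kip/in; adequate

Total weld length L_w = 14 in. Treat welds as unit-width lines.
Polar moment about centroid: J = 2[d³/12 + d(b/2)²] = 2[7³/12 + 7×2.25²] = 128 in³.
Direct shear f_v = P/L_w = 16 / 14 = 1.143 kip/in (vertical).
Torsion M = P·e = 16 × 7.5 = 120 kip·in.
Critical point at (x, y) = (2.25, 3.5) from centroid. f_tx = M·y/J = 3.28 kip/in; f_ty = M·x/J = 2.109 kip/in.
Resultant f_max = √[f_tx² + (f_v + f_ty)²] = √[3.28² + (1.143 + 2.109)²] = 4.619 kip/in.
Capacity per unit length: r_n/Ω = (1/2.0) × 0.6 × 100 × (0.707 × 0.4375) = 9.279 kip/in.
4.619 ≤ 9.279 → adequate.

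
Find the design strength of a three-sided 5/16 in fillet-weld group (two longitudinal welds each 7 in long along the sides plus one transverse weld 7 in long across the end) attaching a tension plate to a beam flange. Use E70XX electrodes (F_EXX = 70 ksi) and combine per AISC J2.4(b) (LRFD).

t_e = 0.707 × 0.3125 = 0.2209 in.
R_nwl = 0.6 × 70 × 0.2209 × 14 = 129.9 kip (longitudinal, 2 welds).
R_nwt = 0.6 × 70 × 0.2209 × 7 = 64.96 kip (transverse, base value).
(i) R_nwl + R_nwt = 194.9 kip; (ii) 0.85 R_nwl + 1.5 R_nwt = 207.9 kip.
R_n = max = 207.9 kip [governs: (ii)]; φR_n = 155.9 kip.

φR_n ≈ 156 kip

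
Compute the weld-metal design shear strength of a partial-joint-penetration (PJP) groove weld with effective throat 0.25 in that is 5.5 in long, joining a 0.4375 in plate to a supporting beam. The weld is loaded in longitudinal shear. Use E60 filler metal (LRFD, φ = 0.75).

E60XX → F_EXX = 60 ksi.
Effective throat (given) t_e = 0.25 in.
A_we = 0.25 × 5.5 = 1.375 in².
F_nw = 0.6 F_EXX = 36 ksi.
φR_n = 0.75 × 36 × 1.375 = 37.12 kips.

φR_n ≈ 37.1 kips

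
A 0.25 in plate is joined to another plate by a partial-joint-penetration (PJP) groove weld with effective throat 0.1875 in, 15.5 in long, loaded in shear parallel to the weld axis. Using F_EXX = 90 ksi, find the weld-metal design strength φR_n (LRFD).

φR_n ≈ 118 kips

Effective throat (given) t_e = 0.1875 in.
A_we = 0.1875 × 15.5 = 2.906 in².
F_nw = 0.6 F_EXX = 54 ksi.
φR_n = 0.75 × 54 × 2.906 = 117.7 kips.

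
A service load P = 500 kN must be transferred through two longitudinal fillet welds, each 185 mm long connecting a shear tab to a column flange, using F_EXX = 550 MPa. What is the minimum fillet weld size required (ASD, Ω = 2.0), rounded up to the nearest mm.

Total weld length L = 370 mm.
Required throat t_e = P × Ω / (0.6 F_EXX × L) = 500 × 2.0 / (0.6 × 550 × 370 × 10⁻³) = 8.19 mm.
Required leg w = t_e / 0.707 = 11.58 mm → use 12 mm.

w = 12 mm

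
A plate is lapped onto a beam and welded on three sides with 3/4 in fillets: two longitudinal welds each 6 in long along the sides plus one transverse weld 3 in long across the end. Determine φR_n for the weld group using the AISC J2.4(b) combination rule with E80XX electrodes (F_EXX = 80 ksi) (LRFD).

φR_n ≈ 286 kip

t_e = 0.707 × 0.75 = 0.5302 in.
R_nwl = 0.6 × 80 × 0.5302 × 12 = 305.4 kip (longitudinal, 2 welds).
R_nwt = 0.6 × 80 × 0.5302 × 3 = 76.36 kip (transverse, base value).
(i) R_nwl + R_nwt = 381.8 kip; (ii) 0.85 R_nwl + 1.5 R_nwt = 374.1 kip.
R_n = max = 381.8 kip [governs: (i)]; φR_n = 286.3 kip.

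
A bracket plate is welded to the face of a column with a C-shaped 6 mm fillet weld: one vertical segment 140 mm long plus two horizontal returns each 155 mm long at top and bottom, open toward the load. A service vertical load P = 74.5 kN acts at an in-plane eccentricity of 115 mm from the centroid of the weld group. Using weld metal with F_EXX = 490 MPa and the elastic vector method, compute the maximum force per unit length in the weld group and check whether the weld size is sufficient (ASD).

Total weld length L_w = 450 mm. Treat welds as unit-width lines.
Centroid: x̄ = 2×155×77.5 / 450 = 53.39 mm from the vertical weld.
Polar moment about centroid: J = I_x + I_y = [140³/12 + 2×155×70²] + [140×53.39² + 2(155³/12 + 155×24.11²)] = 2948000 mm³.
Direct shear f_v = P/L_w = 74.5×10³ / 450 = 165.6 N/mm (vertical).
Torsion M = P·e = 74.5×10³ × 115 = 8567500 N·mm.
Critical point at (x, y) = (101.6, 70) from centroid. f_tx = M·y/J = 203.5 N/mm; f_ty = M·x/J = 295.3 N/mm.
Resultant f_max = √[f_tx² + (f_v + f_ty)²] = √[203.5² + (165.6 + 295.3)²] = 503.8 N/mm.
Capacity per unit length: r_n/Ω = (1/2.0) × 0.6 × 490 × (0.707 × 6) = 623.6 N/mm.
503.8 ≤ 623.6 → adequate.

f_max ≈ 504 N/mm; adequate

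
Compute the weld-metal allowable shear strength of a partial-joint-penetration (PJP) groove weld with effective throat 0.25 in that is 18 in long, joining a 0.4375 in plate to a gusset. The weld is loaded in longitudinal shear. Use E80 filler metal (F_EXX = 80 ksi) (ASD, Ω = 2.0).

Effective throat (given) t_e = 0.25 in.
A_we = 0.25 × 18 = 4.5 in².
F_nw = 0.6 F_EXX = 48 ksi.
R_n/Ω = (48 × 4.5) / 2.0 = 108 kip.

R_n/Ω ≈ 108 kip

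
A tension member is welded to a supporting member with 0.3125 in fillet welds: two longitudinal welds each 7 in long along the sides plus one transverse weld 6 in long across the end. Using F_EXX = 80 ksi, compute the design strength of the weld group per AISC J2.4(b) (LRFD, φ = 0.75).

t_e = 0.707 × 0.3125 = 0.2209 in.
R_nwl = 0.6 × 80 × 0.2209 × 14 = 148.5 kips (longitudinal, 2 welds).
R_nwt = 0.6 × 80 × 0.2209 × 6 = 63.63 kips (transverse, base value).
(i) R_nwl + R_nwt = 212.1 kips; (ii) 0.85 R_nwl + 1.5 R_nwt = 221.6 kips.
R_n = max = 221.6 kips [governs: (ii)]; φR_n = 166.2 kips.

φR_n ≈ 166 kips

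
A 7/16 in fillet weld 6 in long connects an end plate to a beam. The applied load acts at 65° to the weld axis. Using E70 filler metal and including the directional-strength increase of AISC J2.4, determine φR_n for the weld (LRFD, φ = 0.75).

E70XX → F_EXX = 70 ksi.
t_e = 0.707 × 0.4375 = 0.3093 in; A_we = 0.3093 × 6 = 1.856 in².
Directional factor: 1.0 + 0.5 sin^1.5(65°) = 1.431.
F_nw = 0.6 × 70 × 1.431 = 60.12 ksi.
φR_n = 0.75 × 60.12 × 1.856 = 83.68 kip.

φR_n ≈ 83.7 kip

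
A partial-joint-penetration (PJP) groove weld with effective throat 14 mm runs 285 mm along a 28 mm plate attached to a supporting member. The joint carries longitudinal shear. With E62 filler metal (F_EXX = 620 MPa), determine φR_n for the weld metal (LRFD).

φR_n ≈ 1110 kN

Effective throat (given) t_e = 14 mm.
A_we = 14 × 285 = 3990 mm².
F_nw = 0.6 F_EXX = 372 MPa.
φR_n = 0.75 × 372 × 3990 × 10⁻³ = 1113 kN.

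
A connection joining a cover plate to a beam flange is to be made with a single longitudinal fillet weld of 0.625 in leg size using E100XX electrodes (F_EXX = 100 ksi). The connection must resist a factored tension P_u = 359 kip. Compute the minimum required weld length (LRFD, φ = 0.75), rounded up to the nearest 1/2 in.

Throat t_e = 0.707 × 0.625 = 0.4419 in.
φr_n = 0.75 × 0.6 × 100 × 0.4419 = 19.88 kip/in.
L_req = P_u / φr_n = 359 / 19.88 = 18.05 in total.
Round up → use L = 18.5 in.

L = 18.5 in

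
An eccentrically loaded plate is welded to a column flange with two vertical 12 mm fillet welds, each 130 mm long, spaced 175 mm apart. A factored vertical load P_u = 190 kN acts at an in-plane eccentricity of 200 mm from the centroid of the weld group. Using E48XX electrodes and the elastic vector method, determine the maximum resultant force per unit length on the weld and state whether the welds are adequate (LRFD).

f_max ≈ 2380 N/mm; NOT adequate

E48XX → F_EXX = 480 MPa.
Total weld length L_w = 260 mm. Treat welds as unit-width lines.
Polar moment about centroid: J = 2[d³/12 + d(b/2)²] = 2[130³/12 + 130×87.5²] = 2357000 mm³.
Direct shear f_v = P/L_w = 190×10³ / 260 = 730.8 N/mm (vertical).
Torsion M = P·e = 190×10³ × 200 = 38000000 N·mm.
Critical point at (x, y) = (87.5, 65) from centroid. f_tx = M·y/J = 1048 N/mm; f_ty = M·x/J = 1411 N/mm.
Resultant f_max = √[f_tx² + (f_v + f_ty)²] = √[1048² + (730.8 + 1411)²] = 2384 N/mm.
Capacity per unit length: φr_n = 0.75 × 0.6 × 480 × (0.707 × 12) = 1833 N/mm.
2384 > 1833 → NOT adequate.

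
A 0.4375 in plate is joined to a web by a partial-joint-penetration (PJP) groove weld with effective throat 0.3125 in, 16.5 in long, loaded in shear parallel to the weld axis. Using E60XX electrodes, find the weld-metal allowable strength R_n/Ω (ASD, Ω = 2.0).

R_n/Ω ≈ 92.8 kip

E60XX → F_EXX = 60 ksi.
Effective throat (given) t_e = 0.3125 in.
A_we = 0.3125 × 16.5 = 5.156 in².
F_nw = 0.6 F_EXX = 36 ksi.
R_n/Ω = (36 × 5.156) / 2.0 = 92.81 kip.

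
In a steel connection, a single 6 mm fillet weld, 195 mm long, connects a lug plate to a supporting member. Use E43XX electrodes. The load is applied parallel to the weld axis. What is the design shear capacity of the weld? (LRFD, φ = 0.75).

E43XX → F_EXX = 430 MPa.
Effective throat t_e = 0.707 × 6 = 4.242 mm.
Total length L = 195 mm; A_we = 4.242 × 195 = 827.2 mm².
F_nw = 0.6 F_EXX = 0.6 × 430 = 258 MPa.
φR_n = 0.75 × 258 × 827.2 × 10⁻³ = 160.1 kN.

φR_n ≈ 160 kN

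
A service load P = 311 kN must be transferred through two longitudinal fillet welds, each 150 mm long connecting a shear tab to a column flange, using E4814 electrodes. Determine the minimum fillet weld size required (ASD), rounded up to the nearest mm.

w = 11 mm

E48XX → F_EXX = 480 MPa.
Total weld length L = 300 mm.
Required throat t_e = P × Ω / (0.6 F_EXX × L) = 311 × 2.0 / (0.6 × 480 × 300 × 10⁻³) = 7.199 mm.
Required leg w = t_e / 0.707 = 10.18 mm → use 11 mm.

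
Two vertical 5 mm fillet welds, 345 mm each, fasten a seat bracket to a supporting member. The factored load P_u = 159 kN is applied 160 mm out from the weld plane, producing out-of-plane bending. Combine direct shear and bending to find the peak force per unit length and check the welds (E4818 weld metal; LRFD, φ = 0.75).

f_max ≈ 681 N/mm; adequate

E48XX → F_EXX = 480 MPa.
L_w = 2 × 345 = 690 mm; section modulus (unit throat) S = 2 × L²/6 = 39680 mm².
Direct shear f_v = P/L_w = 159×10³/690 = 230.4 N/mm.
Moment M = P × e = 159×10³ × 160 = 25440000 N·mm; bending f_b = M/S = 641.2 N/mm.
f_max = √(f_v² + f_b²) = √(230.4² + 641.2²) = 681.4 N/mm.
φr_n = 0.75 × 0.6 × 480 × (0.707 × 5) = 763.6 N/mm → adequate.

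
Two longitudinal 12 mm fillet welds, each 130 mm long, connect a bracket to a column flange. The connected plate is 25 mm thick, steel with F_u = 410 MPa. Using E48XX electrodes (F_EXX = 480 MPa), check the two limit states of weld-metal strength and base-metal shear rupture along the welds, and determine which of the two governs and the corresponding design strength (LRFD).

φR_n ≈ 476 kN (weld metal governs)

t_e = 0.707 × 12 = 8.484 mm; L = 260 mm.
Weld metal: φR_n = 0.75 × 0.6 × 480 × 8.484 × 260 × 10⁻³ = 476.5 kN.
Base metal (shear rupture): φR_n = 0.75 × 0.6 × 410 × 25 × 260 × 10⁻³ = 1199 kN.
Governing: weld metal.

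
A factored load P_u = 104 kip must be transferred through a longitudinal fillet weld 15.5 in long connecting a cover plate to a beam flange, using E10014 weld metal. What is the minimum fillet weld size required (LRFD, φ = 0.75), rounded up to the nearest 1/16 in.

E100XX → F_EXX = 100 ksi.
Total weld length L = 15.5 in.
Required throat t_e = P_u / (φ × 0.6 F_EXX × L) = 104 / (0.75 × 0.6 × 100 × 15.5) = 0.1491 in.
Required leg w = t_e / 0.707 = 0.2109 in → use 1/4 in.

w = 1/4 in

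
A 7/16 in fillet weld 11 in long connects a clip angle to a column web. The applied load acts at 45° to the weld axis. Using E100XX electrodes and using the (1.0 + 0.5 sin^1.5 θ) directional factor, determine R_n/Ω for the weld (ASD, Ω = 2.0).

R_n/Ω ≈ 132 kip

E100XX → F_EXX = 100 ksi.
t_e = 0.707 × 0.4375 = 0.3093 in; A_we = 0.3093 × 11 = 3.402 in².
Directional factor: 1.0 + 0.5 sin^1.5(45°) = 1.297.
F_nw = 0.6 × 100 × 1.297 = 77.84 ksi.
R_n/Ω = (77.84 × 3.402) / 2.0 = 132.4 kip.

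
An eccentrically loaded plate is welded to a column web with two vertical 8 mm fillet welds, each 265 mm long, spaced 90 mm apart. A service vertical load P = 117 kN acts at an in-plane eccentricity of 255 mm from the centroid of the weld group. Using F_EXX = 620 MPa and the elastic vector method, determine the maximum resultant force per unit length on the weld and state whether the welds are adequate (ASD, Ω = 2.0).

Total weld length L_w = 530 mm. Treat welds as unit-width lines.
Polar moment about centroid: J = 2[d³/12 + d(b/2)²] = 2[265³/12 + 265×45²] = 4175000 mm³.
Direct shear f_v = P/L_w = 117×10³ / 530 = 220.8 N/mm (vertical).
Torsion M = P·e = 117×10³ × 255 = 29835000 N·mm.
Critical point at (x, y) = (45, 132.5) from centroid. f_tx = M·y/J = 946.9 N/mm; f_ty = M·x/J = 321.6 N/mm.
Resultant f_max = √[f_tx² + (f_v + f_ty)²] = √[946.9² + (220.8 + 321.6)²] = 1091 N/mm.
Capacity per unit length: r_n/Ω = (1/2.0) × 0.6 × 620 × (0.707 × 8) = 1052 N/mm.
1091 > 1052 → NOT adequate.

f_max ≈ 1090 N/mm; NOT adequate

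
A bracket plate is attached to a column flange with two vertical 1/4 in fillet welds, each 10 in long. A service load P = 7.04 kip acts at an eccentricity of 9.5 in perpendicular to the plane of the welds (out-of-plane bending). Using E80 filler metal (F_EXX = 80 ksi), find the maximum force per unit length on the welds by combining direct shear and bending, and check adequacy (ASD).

L_w = 2 × 10 = 20 in; section modulus (unit throat) S = 2 × L²/6 = 33.33 in².
Direct shear f_v = P/L_w = 7.04/20 = 0.352 kip/in.
Moment M = P × e = 7.04 × 9.5 = 66.88 kip·in; bending f_b = M/S = 2.006 kip/in.
f_max = √(f_v² + f_b²) = √(0.352² + 2.006²) = 2.037 kip/in.
r_n/Ω = (1/2.0) × 0.6 × 80 × (0.707 × 0.25) = 4.242 kip/in → adequate.

f_max ≈ 2.04 kip/in; adequate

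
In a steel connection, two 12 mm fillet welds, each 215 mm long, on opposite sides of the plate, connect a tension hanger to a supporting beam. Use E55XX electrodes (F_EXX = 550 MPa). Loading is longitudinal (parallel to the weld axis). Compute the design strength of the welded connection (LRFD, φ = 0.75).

Effective throat t_e = 0.707 × 12 = 8.484 mm.
Total length L = 430 mm; A_we = 8.484 × 430 = 3648 mm².
F_nw = 0.6 F_EXX = 0.6 × 550 = 330 MPa.
φR_n = 0.75 × 330 × 3648 × 10⁻³ = 902.9 kN.

φR_n ≈ 903 kN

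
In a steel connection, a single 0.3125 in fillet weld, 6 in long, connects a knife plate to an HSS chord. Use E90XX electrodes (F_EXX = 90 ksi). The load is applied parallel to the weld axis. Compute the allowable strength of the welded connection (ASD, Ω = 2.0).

Effective throat t_e = 0.707 × 0.3125 = 0.2209 in.
Total length L = 6 in; A_we = 0.2209 × 6 = 1.326 in².
F_nw = 0.6 F_EXX = 0.6 × 90 = 54 ksi.
R_n = 54 × 1.326 = 71.58 kips; R_n/Ω = 71.58/2.0 = 35.79 kips.

R_n/Ω ≈ 35.8 kips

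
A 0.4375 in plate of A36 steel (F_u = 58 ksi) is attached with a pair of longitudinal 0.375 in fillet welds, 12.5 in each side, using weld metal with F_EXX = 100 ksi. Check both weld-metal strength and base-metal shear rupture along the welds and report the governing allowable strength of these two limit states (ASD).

R_n/Ω ≈ 190 kips (base-metal shear rupture governs)

t_e = 0.707 × 0.375 = 0.2651 in; L = 25 in.
Weld metal: R_n/Ω = (1/2.0) × 0.6 × 100 × 0.2651 × 25 = 198.8 kips.
Base metal (shear rupture): R_n/Ω = (1/2.0) × 0.6 × 58 × 0.4375 × 25 = 190.3 kips.
Governing: base-metal shear rupture.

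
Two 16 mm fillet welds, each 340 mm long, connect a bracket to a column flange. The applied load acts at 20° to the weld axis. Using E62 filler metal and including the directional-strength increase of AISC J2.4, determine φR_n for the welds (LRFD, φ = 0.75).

φR_n ≈ 2360 kN

E62XX → F_EXX = 620 MPa.
t_e = 0.707 × 16 = 11.31 mm; A_we = 11.31 × 680 = 7692 mm².
Directional factor: 1.0 + 0.5 sin^1.5(20°) = 1.1.
F_nw = 0.6 × 620 × 1.1 = 409.2 MPa.
φR_n = 0.75 × 409.2 × 7692 × 10⁻³ = 2361 kN.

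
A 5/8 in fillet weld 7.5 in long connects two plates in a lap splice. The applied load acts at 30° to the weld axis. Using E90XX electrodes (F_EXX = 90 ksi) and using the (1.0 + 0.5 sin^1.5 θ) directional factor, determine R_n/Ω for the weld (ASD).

t_e = 0.707 × 0.625 = 0.4419 in; A_we = 0.4419 × 7.5 = 3.314 in².
Directional factor: 1.0 + 0.5 sin^1.5(30°) = 1.177.
F_nw = 0.6 × 90 × 1.177 = 63.55 ksi.
R_n/Ω = (63.55 × 3.314) / 2.0 = 105.3 kip.

R_n/Ω ≈ 105 kip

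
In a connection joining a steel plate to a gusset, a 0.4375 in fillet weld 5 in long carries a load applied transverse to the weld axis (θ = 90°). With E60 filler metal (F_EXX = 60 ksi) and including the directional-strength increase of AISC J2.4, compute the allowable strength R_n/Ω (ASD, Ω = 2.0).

R_n/Ω ≈ 41.8 kips

t_e = 0.707 × 0.4375 = 0.3093 in; A_we = 0.3093 × 5 = 1.547 in².
Directional factor: 1.0 + 0.5 sin^1.5(90°) = 1.5.
F_nw = 0.6 × 60 × 1.5 = 54 ksi.
R_n/Ω = (54 × 1.547) / 2.0 = 41.76 kips.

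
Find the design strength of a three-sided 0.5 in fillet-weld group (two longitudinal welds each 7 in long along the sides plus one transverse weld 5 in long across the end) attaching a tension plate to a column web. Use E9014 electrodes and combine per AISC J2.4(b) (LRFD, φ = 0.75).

φR_n ≈ 278 kip

E90XX → F_EXX = 90 ksi.
t_e = 0.707 × 0.5 = 0.3535 in.
R_nwl = 0.6 × 90 × 0.3535 × 14 = 267.2 kip (longitudinal, 2 welds).
R_nwt = 0.6 × 90 × 0.3535 × 5 = 95.44 kip (transverse, base value).
(i) R_nwl + R_nwt = 362.7 kip; (ii) 0.85 R_nwl + 1.5 R_nwt = 370.3 kip.
R_n = max = 370.3 kip [governs: (ii)]; φR_n = 277.7 kip.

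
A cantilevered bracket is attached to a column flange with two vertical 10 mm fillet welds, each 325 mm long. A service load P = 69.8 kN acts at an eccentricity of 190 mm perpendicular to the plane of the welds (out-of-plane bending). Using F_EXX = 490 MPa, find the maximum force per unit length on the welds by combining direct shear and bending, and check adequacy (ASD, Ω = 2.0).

f_max ≈ 392 N/mm; adequate

L_w = 2 × 325 = 650 mm; section modulus (unit throat) S = 2 × L²/6 = 35210 mm².
Direct shear f_v = P/L_w = 69.8×10³/650 = 107.4 N/mm.
Moment M = P × e = 69.8×10³ × 190 = 13262000 N·mm; bending f_b = M/S = 376.7 N/mm.
f_max = √(f_v² + f_b²) = √(107.4² + 376.7²) = 391.7 N/mm.
r_n/Ω = (1/2.0) × 0.6 × 490 × (0.707 × 10) = 1039 N/mm → adequate.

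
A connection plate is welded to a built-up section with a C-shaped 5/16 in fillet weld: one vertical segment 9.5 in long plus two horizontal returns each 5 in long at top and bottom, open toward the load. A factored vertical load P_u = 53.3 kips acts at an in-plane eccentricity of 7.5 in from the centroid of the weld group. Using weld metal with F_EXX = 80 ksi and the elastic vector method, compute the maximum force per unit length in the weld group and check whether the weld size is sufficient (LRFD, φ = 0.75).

Total weld length L_w = 19.5 in. Treat welds as unit-width lines.
Centroid: x̄ = 2×5×2.5 / 19.5 = 1.282 in from the vertical weld.
Polar moment about centroid: J = I_x + I_y = [9.5³/12 + 2×5×4.75²] + [9.5×1.282² + 2(5³/12 + 5×1.218²)] = 348.4 in³.
Direct shear f_v = P/L_w = 53.3 / 19.5 = 2.733 kip/in (vertical).
Torsion M = P·e = 53.3 × 7.5 = 399.75 kip·in.
Critical point at (x, y) = (3.718, 4.75) from centroid. f_tx = M·y/J = 5.451 kip/in; f_ty = M·x/J = 4.266 kip/in.
Resultant f_max = √[f_tx² + (f_v + f_ty)²] = √[5.451² + (2.733 + 4.266)²] = 8.872 kip/in.
Capacity per unit length: φr_n = 0.75 × 0.6 × 80 × (0.707 × 0.3125) = 7.954 kip/in.
8.872 > 7.954 → NOT adequate.

f_max ≈ 8.87 kip/in; NOT adequate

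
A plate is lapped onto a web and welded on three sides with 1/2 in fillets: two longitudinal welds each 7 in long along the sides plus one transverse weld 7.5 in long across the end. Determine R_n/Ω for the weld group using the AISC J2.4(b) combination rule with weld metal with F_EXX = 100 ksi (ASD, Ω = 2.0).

t_e = 0.707 × 0.5 = 0.3535 in.
R_nwl = 0.6 × 100 × 0.3535 × 14 = 296.9 kips (longitudinal, 2 welds).
R_nwt = 0.6 × 100 × 0.3535 × 7.5 = 159.1 kips (transverse, base value).
(i) R_nwl + R_nwt = 456 kips; (ii) 0.85 R_nwl + 1.5 R_nwt = 491 kips.
R_n = max = 491 kips [governs: (ii)]; R_n/Ω = 245.5 kips.

R_n/Ω ≈ 246 kips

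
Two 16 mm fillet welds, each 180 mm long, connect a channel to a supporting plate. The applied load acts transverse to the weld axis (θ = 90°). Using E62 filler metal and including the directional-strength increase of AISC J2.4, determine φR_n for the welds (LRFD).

φR_n ≈ 1700 kN

E62XX → F_EXX = 620 MPa.
t_e = 0.707 × 16 = 11.31 mm; A_we = 11.31 × 360 = 4072 mm².
Directional factor: 1.0 + 0.5 sin^1.5(90°) = 1.5.
F_nw = 0.6 × 620 × 1.5 = 558 MPa.
φR_n = 0.75 × 558 × 4072 × 10⁻³ = 1704 kN.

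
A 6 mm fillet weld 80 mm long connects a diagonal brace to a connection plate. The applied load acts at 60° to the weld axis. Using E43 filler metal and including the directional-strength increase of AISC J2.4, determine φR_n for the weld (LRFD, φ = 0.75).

φR_n ≈ 92.1 kN

E43XX → F_EXX = 430 MPa.
t_e = 0.707 × 6 = 4.242 mm; A_we = 4.242 × 80 = 339.4 mm².
Directional factor: 1.0 + 0.5 sin^1.5(60°) = 1.403.
F_nw = 0.6 × 430 × 1.403 = 362 MPa.
φR_n = 0.75 × 362 × 339.4 × 10⁻³ = 92.13 kN.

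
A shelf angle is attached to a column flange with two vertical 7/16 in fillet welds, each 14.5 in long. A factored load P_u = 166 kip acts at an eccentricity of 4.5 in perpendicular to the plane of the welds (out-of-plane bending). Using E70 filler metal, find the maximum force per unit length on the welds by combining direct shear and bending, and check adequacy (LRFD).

E70XX → F_EXX = 70 ksi.
L_w = 2 × 14.5 = 29 in; section modulus (unit throat) S = 2 × L²/6 = 70.08 in².
Direct shear f_v = P/L_w = 166/29 = 5.724 kip/in.
Moment M = P × e = 166 × 4.5 = 747 kip·in; bending f_b = M/S = 10.66 kip/in.
f_max = √(f_v² + f_b²) = √(5.724² + 10.66²) = 12.1 kip/in.
φr_n = 0.75 × 0.6 × 70 × (0.707 × 0.4375) = 9.743 kip/in → NOT adequate.

f_max ≈ 12.1 kip/in; NOT adequate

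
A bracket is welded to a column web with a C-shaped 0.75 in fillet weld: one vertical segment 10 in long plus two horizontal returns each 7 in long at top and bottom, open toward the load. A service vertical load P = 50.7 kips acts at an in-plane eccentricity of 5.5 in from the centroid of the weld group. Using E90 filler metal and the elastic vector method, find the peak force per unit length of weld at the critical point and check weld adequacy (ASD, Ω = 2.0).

E90XX → F_EXX = 90 ksi.
Total weld length L_w = 24 in. Treat welds as unit-width lines.
Centroid: x̄ = 2×7×3.5 / 24 = 2.042 in from the vertical weld.
Polar moment about centroid: J = I_x + I_y = [10³/12 + 2×7×5²] + [10×2.042² + 2(7³/12 + 7×1.458²)] = 562 in³.
Direct shear f_v = P/L_w = 50.7 / 24 = 2.113 kip/in (vertical).
Torsion M = P·e = 50.7 × 5.5 = 278.85 kip·in.
Critical point at (x, y) = (4.958, 5) from centroid. f_tx = M·y/J = 2.481 kip/in; f_ty = M·x/J = 2.46 kip/in.
Resultant f_max = √[f_tx² + (f_v + f_ty)²] = √[2.481² + (2.113 + 2.46)²] = 5.203 kip/in.
Capacity per unit length: r_n/Ω = (1/2.0) × 0.6 × 90 × (0.707 × 0.75) = 14.32 kip/in.
5.203 ≤ 14.32 → adequate.

f_max ≈ 5.2 kip/in; adequate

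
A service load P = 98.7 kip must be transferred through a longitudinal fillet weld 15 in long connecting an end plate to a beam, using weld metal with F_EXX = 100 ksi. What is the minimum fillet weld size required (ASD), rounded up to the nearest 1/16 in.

w = 5/16 in

Total weld length L = 15 in.
Required throat t_e = P × Ω / (0.6 F_EXX × L) = 98.7 × 2.0 / (0.6 × 100 × 15) = 0.2193 in.
Required leg w = t_e / 0.707 = 0.3102 in → use 5/16 in.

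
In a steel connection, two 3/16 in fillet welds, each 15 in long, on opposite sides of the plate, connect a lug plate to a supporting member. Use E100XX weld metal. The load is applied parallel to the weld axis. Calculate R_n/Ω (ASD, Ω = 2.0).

R_n/Ω ≈ 119 kip

E100XX → F_EXX = 100 ksi.
Effective throat t_e = 0.707 × 0.1875 = 0.1326 in.
Total length L = 30 in; A_we = 0.1326 × 30 = 3.977 in².
F_nw = 0.6 F_EXX = 0.6 × 100 = 60 ksi.
R_n = 60 × 3.977 = 238.6 kip; R_n/Ω = 238.6/2.0 = 119.3 kip.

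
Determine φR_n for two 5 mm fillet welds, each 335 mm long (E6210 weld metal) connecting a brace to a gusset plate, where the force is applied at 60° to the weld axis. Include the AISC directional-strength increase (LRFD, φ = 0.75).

E62XX → F_EXX = 620 MPa.
t_e = 0.707 × 5 = 3.535 mm; A_we = 3.535 × 670 = 2368 mm².
Directional factor: 1.0 + 0.5 sin^1.5(60°) = 1.403.
F_nw = 0.6 × 620 × 1.403 = 521.9 MPa.
φR_n = 0.75 × 521.9 × 2368 × 10⁻³ = 927.1 kN.

φR_n ≈ 927 kN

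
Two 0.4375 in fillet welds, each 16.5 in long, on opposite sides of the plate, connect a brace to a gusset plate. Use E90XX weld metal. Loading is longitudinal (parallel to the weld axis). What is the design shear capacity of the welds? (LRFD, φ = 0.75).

E90XX → F_EXX = 90 ksi.
Effective throat t_e = 0.707 × 0.4375 = 0.3093 in.
Total length L = 33 in; A_we = 0.3093 × 33 = 10.21 in².
F_nw = 0.6 F_EXX = 0.6 × 90 = 54 ksi.
φR_n = 0.75 × 54 × 10.21 = 413.4 kips.

φR_n ≈ 413 kips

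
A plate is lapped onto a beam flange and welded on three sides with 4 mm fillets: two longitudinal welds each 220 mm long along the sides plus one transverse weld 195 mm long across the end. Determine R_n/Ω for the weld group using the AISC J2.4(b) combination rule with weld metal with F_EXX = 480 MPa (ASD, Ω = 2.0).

R_n/Ω ≈ 271 kN

t_e = 0.707 × 4 = 2.828 mm.
R_nwl = 0.6 × 480 × 2.828 × 440 × 10⁻³ = 358.4 kN (longitudinal, 2 welds).
R_nwt = 0.6 × 480 × 2.828 × 195 × 10⁻³ = 158.8 kN (transverse, base value).
(i) R_nwl + R_nwt = 517.2 kN; (ii) 0.85 R_nwl + 1.5 R_nwt = 542.8 kN.
R_n = max = 542.8 kN [governs: (ii)]; R_n/Ω = 271.4 kN.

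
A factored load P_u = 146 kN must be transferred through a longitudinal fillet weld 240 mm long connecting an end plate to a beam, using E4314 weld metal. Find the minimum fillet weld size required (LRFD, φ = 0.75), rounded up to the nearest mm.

w = 5 mm

E43XX → F_EXX = 430 MPa.
Total weld length L = 240 mm.
Required throat t_e = P_u / (φ × 0.6 F_EXX × L) = 146 / (0.75 × 0.6 × 430 × 240 × 10⁻³) = 3.144 mm.
Required leg w = t_e / 0.707 = 4.447 mm → use 5 mm.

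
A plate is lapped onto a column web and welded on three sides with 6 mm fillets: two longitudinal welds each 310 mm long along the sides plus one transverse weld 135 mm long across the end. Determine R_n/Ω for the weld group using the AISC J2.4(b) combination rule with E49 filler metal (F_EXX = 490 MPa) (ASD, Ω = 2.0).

R_n/Ω ≈ 471 kN

t_e = 0.707 × 6 = 4.242 mm.
R_nwl = 0.6 × 490 × 4.242 × 620 × 10⁻³ = 773.2 kN (longitudinal, 2 welds).
R_nwt = 0.6 × 490 × 4.242 × 135 × 10⁻³ = 168.4 kN (transverse, base value).
(i) R_nwl + R_nwt = 941.6 kN; (ii) 0.85 R_nwl + 1.5 R_nwt = 909.8 kN.
R_n = max = 941.6 kN [governs: (i)]; R_n/Ω = 470.8 kN.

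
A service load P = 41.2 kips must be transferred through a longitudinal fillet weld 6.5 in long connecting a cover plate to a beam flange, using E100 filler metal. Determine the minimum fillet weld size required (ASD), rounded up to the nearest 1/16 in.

w = 5/16 in

E100XX → F_EXX = 100 ksi.
Total weld length L = 6.5 in.
Required throat t_e = P × Ω / (0.6 F_EXX × L) = 41.2 × 2.0 / (0.6 × 100 × 6.5) = 0.2113 in.
Required leg w = t_e / 0.707 = 0.2988 in → use 5/16 in.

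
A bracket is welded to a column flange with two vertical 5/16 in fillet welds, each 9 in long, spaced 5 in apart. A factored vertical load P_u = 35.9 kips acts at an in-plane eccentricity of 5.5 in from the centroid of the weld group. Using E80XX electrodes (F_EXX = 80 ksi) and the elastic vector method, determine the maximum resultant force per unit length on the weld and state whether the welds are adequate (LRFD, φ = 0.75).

f_max ≈ 5.59 kip/in; adequate

Total weld length L_w = 18 in. Treat welds as unit-width lines.
Polar moment about centroid: J = 2[d³/12 + d(b/2)²] = 2[9³/12 + 9×2.5²] = 234 in³.
Direct shear f_v = P/L_w = 35.9 / 18 = 1.994 kip/in (vertical).
Torsion M = P·e = 35.9 × 5.5 = 197.45 kip·in.
Critical point at (x, y) = (2.5, 4.5) from centroid. f_tx = M·y/J = 3.797 kip/in; f_ty = M·x/J = 2.11 kip/in.
Resultant f_max = √[f_tx² + (f_v + f_ty)²] = √[3.797² + (1.994 + 2.11)²] = 5.591 kip/in.
Capacity per unit length: φr_n = 0.75 × 0.6 × 80 × (0.707 × 0.3125) = 7.954 kip/in.
5.591 ≤ 7.954 → adequate.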